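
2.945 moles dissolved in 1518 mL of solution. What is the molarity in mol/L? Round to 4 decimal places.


Convert volume to liters: V_L = V_mL / 1000.
V_L = 1518 / 1000 = 1.518 L
M = n / V_L = 2.945 / 1.518
M = 1.9400527 mol/L, rounded to 4 dp:

1.9401 mol/L


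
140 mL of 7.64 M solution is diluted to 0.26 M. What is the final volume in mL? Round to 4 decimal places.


Dilution: M1*V1 = M2*V2, solve for V2.
V2 = M1*V1 / M2
V2 = 7.64 * 140 / 0.26
V2 = 1069.6 / 0.26
V2 = 4113.84615385 mL, rounded to 4 dp:

4113.8462 mL


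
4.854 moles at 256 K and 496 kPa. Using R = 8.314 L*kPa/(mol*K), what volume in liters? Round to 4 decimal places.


PV = nRT, solve for V = nRT / P.
nRT = 4.854 * 8.314 * 256 = 10331.1759
V = 10331.1759 / 496
V = 20.82898367 L, rounded to 4 dp:

20.8290 L


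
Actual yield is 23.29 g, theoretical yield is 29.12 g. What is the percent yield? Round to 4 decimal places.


% yield = 100 * actual / theoretical
% yield = 100 * 23.29 / 29.12
% yield = 79.9793956 %, rounded to 4 dp:

79.9794 %


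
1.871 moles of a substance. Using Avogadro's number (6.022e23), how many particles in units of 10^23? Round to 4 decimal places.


N = n * NA, then divide by 1e23 for the requested units.
N / 1e23 = n * 6.022
N / 1e23 = 1.871 * 6.022
N / 1e23 = 11.267162, rounded to 4 dp:

11.2672


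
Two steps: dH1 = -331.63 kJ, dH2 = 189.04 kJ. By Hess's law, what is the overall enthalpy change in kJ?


Hess's law: enthalpy is a state function, so add the step enthalpies.
dH_total = dH1 + dH2 = -331.63 + (189.04)
dH_total = -142.59 kJ:

-142.59 kJ


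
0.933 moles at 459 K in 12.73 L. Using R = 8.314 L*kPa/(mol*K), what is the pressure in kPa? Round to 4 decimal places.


PV = nRT, solve for P = nRT / V.
nRT = 0.933 * 8.314 * 459 = 3560.4456
P = 3560.4456 / 12.73
P = 279.68936371 kPa, rounded to 4 dp:

279.6894 kPa


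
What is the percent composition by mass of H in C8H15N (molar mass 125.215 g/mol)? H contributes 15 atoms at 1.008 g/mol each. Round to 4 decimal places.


pct = 100 * (n_elem * M_elem) / M_total
mass_contribution = 15 * 1.008 = 15.12 g/mol
pct = 100 * 15.12 / 125.215
pct = 12.0752306 %, rounded to 4 dp:

12.0752 %


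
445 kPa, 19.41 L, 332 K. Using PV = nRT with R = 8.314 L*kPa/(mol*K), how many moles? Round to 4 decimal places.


PV = nRT, solve for n = PV / (RT).
PV = 445 * 19.41 = 8637.45
RT = 8.314 * 332 = 2760.248
n = 8637.45 / 2760.248
n = 3.12922969 mol, rounded to 4 dp:

3.1292 mol


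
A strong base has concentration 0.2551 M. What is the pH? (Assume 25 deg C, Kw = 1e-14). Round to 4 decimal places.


A strong base dissociates completely, so [OH-] equals the given concentration.
pOH = -log10([OH-]) = -log10(0.2551) = 0.59329
pH = 14 - pOH = 14 - 0.59329
pH = 13.40671, rounded to 4 dp:

13.4067


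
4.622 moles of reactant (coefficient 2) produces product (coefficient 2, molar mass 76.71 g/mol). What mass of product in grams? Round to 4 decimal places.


Use the coefficient ratio to convert reactant moles to product moles, then multiply by the product's molar mass.
moles_P = moles_R * (coeff_P / coeff_R) = 4.622 * (2/2) = 4.622
mass_P = moles_P * M_P = 4.622 * 76.71
mass_P = 354.55362 g, rounded to 4 dp:

354.5536 g


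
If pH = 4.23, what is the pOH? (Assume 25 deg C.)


At 25 deg C, pH + pOH = 14.
pOH = 14 - pH = 14 - 4.23
pOH = 9.77:

9.77


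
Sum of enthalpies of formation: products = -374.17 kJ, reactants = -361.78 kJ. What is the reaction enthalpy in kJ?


dH_rxn = sum(dH_f products) - sum(dH_f reactants)
dH_rxn = -374.17 - (-361.78)
dH_rxn = -12.39 kJ:

-12.39 kJ


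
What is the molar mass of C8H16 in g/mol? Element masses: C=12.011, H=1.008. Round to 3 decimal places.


M = sum(count * atomic_mass) over atoms.
M = 8*12.011 + 16*1.008
M = 96.088 + 16.128
M = 112.216 g/mol, rounded to 3 dp:

112.216 g/mol


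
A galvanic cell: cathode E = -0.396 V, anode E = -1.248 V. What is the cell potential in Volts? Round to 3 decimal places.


Standard cell potential: E_cell = E_cathode - E_anode.
E_cell = -0.396 - (-1.248)
E_cell = 0.852 V, rounded to 3 dp:

0.852 V


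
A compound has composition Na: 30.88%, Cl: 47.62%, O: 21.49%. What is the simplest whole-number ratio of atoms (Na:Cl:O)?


Assume 100 g of compound, divide each mass% by atomic mass to get moles, then normalize by the smallest to get a raw atom ratio.
Moles per 100 g: Na: 30.88/22.99 = 1.3432, Cl: 47.62/35.453 = 1.3432, O: 21.49/15.999 = 1.3432
Raw ratio (divide by min = 1.3432): Na: 1.0, Cl: 1.0, O: 1.0
Multiply by 1 to clear fractions: Na: 1.0 ~= 1, Cl: 1.0 ~= 1, O: 1.0 ~= 1
Reduce by GCD to get the simplest whole-number ratio:

1:1:1


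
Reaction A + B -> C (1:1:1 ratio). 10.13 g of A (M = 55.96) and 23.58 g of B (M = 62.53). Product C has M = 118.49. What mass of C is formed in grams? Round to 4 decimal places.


Find moles of each reactant; the smaller value is the limiting reagent in a 1:1:1 reaction, so moles_C equals moles of the limiter.
n_A = mass_A / M_A = 10.13 / 55.96 = 0.181022 mol
n_B = mass_B / M_B = 23.58 / 62.53 = 0.377099 mol
Limiting reagent: A (smaller), n_limiting = 0.181022 mol
mass_C = n_limiting * M_C = 0.181022 * 118.49
mass_C = 21.44929678 g, rounded to 4 dp:

21.4493 g


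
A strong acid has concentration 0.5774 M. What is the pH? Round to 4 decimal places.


A strong acid dissociates completely, so [H+] equals the given concentration.
pH = -log10([H+]) = -log10(0.5774)
pH = 0.23852322, rounded to 4 dp:

0.2385


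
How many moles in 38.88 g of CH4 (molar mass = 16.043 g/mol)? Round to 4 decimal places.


n = mass / M
n = 38.88 / 16.043
n = 2.42348688 mol, rounded to 4 dp:

2.4235 mol


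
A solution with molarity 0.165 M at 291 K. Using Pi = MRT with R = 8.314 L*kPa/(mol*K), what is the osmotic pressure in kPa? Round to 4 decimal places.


Osmotic pressure (van't Hoff): Pi = M*R*T.
RT = 8.314 * 291 = 2419.374
Pi = 0.165 * 2419.374
Pi = 399.19671 kPa, rounded to 4 dp:

399.1967 kPa


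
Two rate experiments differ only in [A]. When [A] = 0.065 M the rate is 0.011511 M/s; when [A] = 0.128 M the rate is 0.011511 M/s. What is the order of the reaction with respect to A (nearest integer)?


Rate is proportional to [A]^n, so rate2/rate1 = ([A]2/[A]1)^n. Take logs to solve for n.
rate2/rate1 = 0.011511 / 0.011511 = 1.0
[A]2/[A]1 = 0.128 / 0.065 = 1.9692
n = ln(1.0) / ln(1.9692) = 0.0
Nearest integer order:

0


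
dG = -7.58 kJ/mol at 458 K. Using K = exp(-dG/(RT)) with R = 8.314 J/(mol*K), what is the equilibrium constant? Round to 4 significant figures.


dG is in kJ/mol; multiply by 1000 to match R in J/(mol*K).
RT = 8.314 * 458 = 3807.812 J/mol
exponent = -dG*1000 / (RT) = -(-7.58*1000) / 3807.812 = 1.9906445
K = exp(1.9906445)
K = 7.3202501, rounded to 4 significant figures:

7.320


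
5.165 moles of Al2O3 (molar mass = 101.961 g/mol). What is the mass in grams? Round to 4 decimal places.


mass = n * M
mass = 5.165 * 101.961
mass = 526.628565 g, rounded to 4 dp:

526.6286 g


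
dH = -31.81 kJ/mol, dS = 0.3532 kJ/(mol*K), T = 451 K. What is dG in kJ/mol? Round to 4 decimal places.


Gibbs: dG = dH - T*dS (consistent units, dS already in kJ/(mol*K)).
T*dS = 451 * 0.3532 = 159.2932
dG = -31.81 - (159.2932)
dG = -191.1032 kJ/mol, rounded to 4 dp:

-191.1032 kJ/mol


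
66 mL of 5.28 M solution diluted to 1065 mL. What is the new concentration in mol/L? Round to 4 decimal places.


Dilution: M1*V1 = M2*V2, solve for M2.
M2 = M1*V1 / V2
M2 = 5.28 * 66 / 1065
M2 = 348.48 / 1065
M2 = 0.32721127 mol/L, rounded to 4 dp:

0.3272 mol/L


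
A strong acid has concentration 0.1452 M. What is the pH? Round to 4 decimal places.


A strong acid dissociates completely, so [H+] equals the given concentration.
pH = -log10([H+]) = -log10(0.1452)
pH = 0.83803338, rounded to 4 dp:

0.8380


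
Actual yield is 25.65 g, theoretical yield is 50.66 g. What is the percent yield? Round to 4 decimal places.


% yield = 100 * actual / theoretical
% yield = 100 * 25.65 / 50.66
% yield = 50.63166206 %, rounded to 4 dp:

50.6317 %


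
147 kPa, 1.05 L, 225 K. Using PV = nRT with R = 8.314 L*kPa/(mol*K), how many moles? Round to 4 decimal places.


PV = nRT, solve for n = PV / (RT).
PV = 147 * 1.05 = 154.35
RT = 8.314 * 225 = 1870.65
n = 154.35 / 1870.65
n = 0.08251143 mol, rounded to 4 dp:

0.0825 mol


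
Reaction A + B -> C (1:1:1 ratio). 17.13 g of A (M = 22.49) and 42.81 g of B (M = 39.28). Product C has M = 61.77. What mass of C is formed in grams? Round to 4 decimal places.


Find moles of each reactant; the smaller value is the limiting reagent in a 1:1:1 reaction, so moles_C equals moles of the limiter.
n_A = mass_A / M_A = 17.13 / 22.49 = 0.761672 mol
n_B = mass_B / M_B = 42.81 / 39.28 = 1.089868 mol
Limiting reagent: A (smaller), n_limiting = 0.761672 mol
mass_C = n_limiting * M_C = 0.761672 * 61.77
mass_C = 47.04847944 g, rounded to 4 dp:

47.0485 g


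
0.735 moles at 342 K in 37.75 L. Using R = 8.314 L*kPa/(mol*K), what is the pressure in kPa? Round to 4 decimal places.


PV = nRT, solve for P = nRT / V.
nRT = 0.735 * 8.314 * 342 = 2089.8902
P = 2089.8902 / 37.75
P = 55.3613298 kPa, rounded to 4 dp:

55.3613 kPa


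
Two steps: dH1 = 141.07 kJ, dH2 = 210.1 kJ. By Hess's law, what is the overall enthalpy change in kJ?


Hess's law: enthalpy is a state function, so add the step enthalpies.
dH_total = dH1 + dH2 = 141.07 + (210.1)
dH_total = 351.17 kJ:

351.17 kJ


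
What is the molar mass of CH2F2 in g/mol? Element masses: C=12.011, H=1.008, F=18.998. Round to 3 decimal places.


M = sum(count * atomic_mass) over atoms.
M = 1*12.011 + 2*1.008 + 2*18.998
M = 12.011 + 2.016 + 37.996
M = 52.023 g/mol, rounded to 3 dp:

52.023 g/mol


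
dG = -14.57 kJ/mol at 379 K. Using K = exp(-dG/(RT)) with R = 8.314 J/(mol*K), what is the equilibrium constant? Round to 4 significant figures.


dG is in kJ/mol; multiply by 1000 to match R in J/(mol*K).
RT = 8.314 * 379 = 3151.006 J/mol
exponent = -dG*1000 / (RT) = -(-14.57*1000) / 3151.006 = 4.62392011
K = exp(4.62392011)
K = 101.89268, rounded to 4 significant figures:

101.9


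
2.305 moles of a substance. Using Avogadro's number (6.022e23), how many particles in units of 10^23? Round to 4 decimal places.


N = n * NA, then divide by 1e23 for the requested units.
N / 1e23 = n * 6.022
N / 1e23 = 2.305 * 6.022
N / 1e23 = 13.88071, rounded to 4 dp:

13.8807


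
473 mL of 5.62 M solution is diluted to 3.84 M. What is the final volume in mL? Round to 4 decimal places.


Dilution: M1*V1 = M2*V2, solve for V2.
V2 = M1*V1 / M2
V2 = 5.62 * 473 / 3.84
V2 = 2658.26 / 3.84
V2 = 692.25520833 mL, rounded to 4 dp:

692.2552 mL


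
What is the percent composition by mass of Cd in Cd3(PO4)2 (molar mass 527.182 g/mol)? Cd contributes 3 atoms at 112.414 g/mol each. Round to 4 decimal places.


pct = 100 * (n_elem * M_elem) / M_total
mass_contribution = 3 * 112.414 = 337.242 g/mol
pct = 100 * 337.242 / 527.182
pct = 63.97069703 %, rounded to 4 dp:

63.9707 %


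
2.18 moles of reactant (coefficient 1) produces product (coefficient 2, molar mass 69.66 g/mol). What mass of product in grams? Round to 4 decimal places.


Use the coefficient ratio to convert reactant moles to product moles, then multiply by the product's molar mass.
moles_P = moles_R * (coeff_P / coeff_R) = 2.18 * (2/1) = 4.36
mass_P = moles_P * M_P = 4.36 * 69.66
mass_P = 303.7176 g, rounded to 4 dp:

303.7176 g


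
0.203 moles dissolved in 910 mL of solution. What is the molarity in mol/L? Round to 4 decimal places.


Convert volume to liters: V_L = V_mL / 1000.
V_L = 910 / 1000 = 0.91 L
M = n / V_L = 0.203 / 0.91
M = 0.22307692 mol/L, rounded to 4 dp:

0.2231 mol/L


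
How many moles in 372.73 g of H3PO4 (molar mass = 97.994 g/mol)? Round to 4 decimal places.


n = mass / M
n = 372.73 / 97.994
n = 3.80360022 mol, rounded to 4 dp:

3.8036 mol


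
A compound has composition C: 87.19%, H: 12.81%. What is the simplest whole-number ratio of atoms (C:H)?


Assume 100 g of compound, divide each mass% by atomic mass to get moles, then normalize by the smallest to get a raw atom ratio.
Moles per 100 g: C: 87.19/12.011 = 7.2592, H: 12.81/1.008 = 12.7083
Raw ratio (divide by min = 7.2592): C: 1.0, H: 1.751
Multiply by 4 to clear fractions: C: 4.0 ~= 4, H: 7.003 ~= 7
Reduce by GCD to get the simplest whole-number ratio:

4:7


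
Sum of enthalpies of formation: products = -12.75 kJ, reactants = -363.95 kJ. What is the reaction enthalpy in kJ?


dH_rxn = sum(dH_f products) - sum(dH_f reactants)
dH_rxn = -12.75 - (-363.95)
dH_rxn = 351.2 kJ:

351.20 kJ


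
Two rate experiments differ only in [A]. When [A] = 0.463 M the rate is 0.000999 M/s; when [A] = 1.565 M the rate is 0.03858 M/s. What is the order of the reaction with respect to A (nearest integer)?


Rate is proportional to [A]^n, so rate2/rate1 = ([A]2/[A]1)^n. Take logs to solve for n.
rate2/rate1 = 0.03858 / 0.000999 = 38.6186
[A]2/[A]1 = 1.565 / 0.463 = 3.3801
n = ln(38.6186) / ln(3.3801) = 3.0
Nearest integer order:

3


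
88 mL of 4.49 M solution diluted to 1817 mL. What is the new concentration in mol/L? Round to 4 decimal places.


Dilution: M1*V1 = M2*V2, solve for M2.
M2 = M1*V1 / V2
M2 = 4.49 * 88 / 1817
M2 = 395.12 / 1817
M2 = 0.21745735 mol/L, rounded to 4 dp:

0.2175 mol/L


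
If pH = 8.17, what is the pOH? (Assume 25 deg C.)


At 25 deg C, pH + pOH = 14.
pOH = 14 - pH = 14 - 8.17
pOH = 5.83:

5.83


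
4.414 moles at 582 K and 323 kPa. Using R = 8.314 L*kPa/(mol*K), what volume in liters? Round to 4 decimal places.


PV = nRT, solve for V = nRT / P.
nRT = 4.414 * 8.314 * 582 = 21358.2337
V = 21358.2337 / 323
V = 66.12456254 L, rounded to 4 dp:

66.1246 L


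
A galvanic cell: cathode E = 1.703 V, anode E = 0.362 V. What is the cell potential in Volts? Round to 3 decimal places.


Standard cell potential: E_cell = E_cathode - E_anode.
E_cell = 1.703 - (0.362)
E_cell = 1.341 V, rounded to 3 dp:

1.341 V


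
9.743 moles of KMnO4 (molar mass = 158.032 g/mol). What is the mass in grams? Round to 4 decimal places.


mass = n * M
mass = 9.743 * 158.032
mass = 1539.705776 g, rounded to 4 dp:

1539.7058 g


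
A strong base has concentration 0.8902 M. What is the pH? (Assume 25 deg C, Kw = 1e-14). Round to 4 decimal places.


A strong base dissociates completely, so [OH-] equals the given concentration.
pOH = -log10([OH-]) = -log10(0.8902) = 0.050512
pH = 14 - pOH = 14 - 0.050512
pH = 13.949488, rounded to 4 dp:

13.9495


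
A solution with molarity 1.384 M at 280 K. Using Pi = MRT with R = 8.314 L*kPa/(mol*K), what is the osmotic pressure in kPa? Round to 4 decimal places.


Osmotic pressure (van't Hoff): Pi = M*R*T.
RT = 8.314 * 280 = 2327.92
Pi = 1.384 * 2327.92
Pi = 3221.84128 kPa, rounded to 4 dp:

3221.8413 kPa


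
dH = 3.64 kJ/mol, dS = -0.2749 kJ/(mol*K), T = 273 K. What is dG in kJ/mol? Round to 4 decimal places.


Gibbs: dG = dH - T*dS (consistent units, dS already in kJ/(mol*K)).
T*dS = 273 * -0.2749 = -75.0477
dG = 3.64 - (-75.0477)
dG = 78.6877 kJ/mol, rounded to 4 dp:

78.6877 kJ/mol


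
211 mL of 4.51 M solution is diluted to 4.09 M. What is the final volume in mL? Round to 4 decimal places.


Dilution: M1*V1 = M2*V2, solve for V2.
V2 = M1*V1 / M2
V2 = 4.51 * 211 / 4.09
V2 = 951.61 / 4.09
V2 = 232.66748166 mL, rounded to 4 dp:

232.6675 mL


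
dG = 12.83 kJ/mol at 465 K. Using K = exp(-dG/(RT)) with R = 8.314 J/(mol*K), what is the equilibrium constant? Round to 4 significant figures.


dG is in kJ/mol; multiply by 1000 to match R in J/(mol*K).
RT = 8.314 * 465 = 3866.01 J/mol
exponent = -dG*1000 / (RT) = -(12.83*1000) / 3866.01 = -3.31866705
K = exp(-3.31866705)
K = 0.036201054, rounded to 4 significant figures:

0.03620


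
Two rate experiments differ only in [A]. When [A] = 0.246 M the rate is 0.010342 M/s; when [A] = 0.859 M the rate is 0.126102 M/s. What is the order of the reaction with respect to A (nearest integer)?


Rate is proportional to [A]^n, so rate2/rate1 = ([A]2/[A]1)^n. Take logs to solve for n.
rate2/rate1 = 0.126102 / 0.010342 = 12.1932
[A]2/[A]1 = 0.859 / 0.246 = 3.4919
n = ln(12.1932) / ln(3.4919) = 2.0
Nearest integer order:

2


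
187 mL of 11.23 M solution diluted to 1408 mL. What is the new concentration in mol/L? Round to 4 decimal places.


Dilution: M1*V1 = M2*V2, solve for M2.
M2 = M1*V1 / V2
M2 = 11.23 * 187 / 1408
M2 = 2100.01 / 1408
M2 = 1.49148438 mol/L, rounded to 4 dp:

1.4915 mol/L


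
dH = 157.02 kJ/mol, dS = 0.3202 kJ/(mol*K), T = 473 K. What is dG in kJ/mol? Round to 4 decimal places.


Gibbs: dG = dH - T*dS (consistent units, dS already in kJ/(mol*K)).
T*dS = 473 * 0.3202 = 151.4546
dG = 157.02 - (151.4546)
dG = 5.5654 kJ/mol, rounded to 4 dp:

5.5654 kJ/mol


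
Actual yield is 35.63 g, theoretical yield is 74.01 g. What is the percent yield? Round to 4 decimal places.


% yield = 100 * actual / theoretical
% yield = 100 * 35.63 / 74.01
% yield = 48.14214295 %, rounded to 4 dp:

48.1421 %


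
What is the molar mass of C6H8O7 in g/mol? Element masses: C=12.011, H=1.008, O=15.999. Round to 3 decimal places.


M = sum(count * atomic_mass) over atoms.
M = 6*12.011 + 8*1.008 + 7*15.999
M = 72.066 + 8.064 + 111.993
M = 192.123 g/mol, rounded to 3 dp:

192.123 g/mol


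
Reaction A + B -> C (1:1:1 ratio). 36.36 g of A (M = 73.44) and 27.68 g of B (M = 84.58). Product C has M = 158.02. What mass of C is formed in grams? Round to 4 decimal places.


Find moles of each reactant; the smaller value is the limiting reagent in a 1:1:1 reaction, so moles_C equals moles of the limiter.
n_A = mass_A / M_A = 36.36 / 73.44 = 0.495098 mol
n_B = mass_B / M_B = 27.68 / 84.58 = 0.327264 mol
Limiting reagent: B (smaller), n_limiting = 0.327264 mol
mass_C = n_limiting * M_C = 0.327264 * 158.02
mass_C = 51.71425728 g, rounded to 4 dp:

51.7143 g


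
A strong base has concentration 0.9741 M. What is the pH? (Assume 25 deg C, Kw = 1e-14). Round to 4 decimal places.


A strong base dissociates completely, so [OH-] equals the given concentration.
pOH = -log10([OH-]) = -log10(0.9741) = 0.011396
pH = 14 - pOH = 14 - 0.011396
pH = 13.988604, rounded to 4 dp:

13.9886


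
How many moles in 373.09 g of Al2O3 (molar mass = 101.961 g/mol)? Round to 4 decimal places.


n = mass / M
n = 373.09 / 101.961
n = 3.65914418 mol, rounded to 4 dp:

3.6591 mol


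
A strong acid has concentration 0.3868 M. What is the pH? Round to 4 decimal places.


A strong acid dissociates completely, so [H+] equals the given concentration.
pH = -log10([H+]) = -log10(0.3868)
pH = 0.41251353, rounded to 4 dp:

0.4125


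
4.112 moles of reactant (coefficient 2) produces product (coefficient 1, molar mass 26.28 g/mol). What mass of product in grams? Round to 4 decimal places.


Use the coefficient ratio to convert reactant moles to product moles, then multiply by the product's molar mass.
moles_P = moles_R * (coeff_P / coeff_R) = 4.112 * (1/2) = 2.056
mass_P = moles_P * M_P = 2.056 * 26.28
mass_P = 54.03168 g, rounded to 4 dp:

54.0317 g


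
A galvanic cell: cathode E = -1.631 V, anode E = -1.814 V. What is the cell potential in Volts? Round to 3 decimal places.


Standard cell potential: E_cell = E_cathode - E_anode.
E_cell = -1.631 - (-1.814)
E_cell = 0.183 V, rounded to 3 dp:

0.183 V


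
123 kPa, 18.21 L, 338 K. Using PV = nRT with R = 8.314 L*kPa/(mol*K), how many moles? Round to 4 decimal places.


PV = nRT, solve for n = PV / (RT).
PV = 123 * 18.21 = 2239.83
RT = 8.314 * 338 = 2810.132
n = 2239.83 / 2810.132
n = 0.79705508 mol, rounded to 4 dp:

0.7971 mol


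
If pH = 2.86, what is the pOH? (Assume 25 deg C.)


At 25 deg C, pH + pOH = 14.
pOH = 14 - pH = 14 - 2.86
pOH = 11.14:

11.14


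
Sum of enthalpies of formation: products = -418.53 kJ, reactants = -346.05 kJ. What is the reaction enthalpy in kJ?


dH_rxn = sum(dH_f products) - sum(dH_f reactants)
dH_rxn = -418.53 - (-346.05)
dH_rxn = -72.48 kJ:

-72.48 kJ


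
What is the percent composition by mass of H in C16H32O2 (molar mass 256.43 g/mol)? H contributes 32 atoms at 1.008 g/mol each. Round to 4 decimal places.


pct = 100 * (n_elem * M_elem) / M_total
mass_contribution = 32 * 1.008 = 32.256 g/mol
pct = 100 * 32.256 / 256.43
pct = 12.57887143 %, rounded to 4 dp:

12.5789 %


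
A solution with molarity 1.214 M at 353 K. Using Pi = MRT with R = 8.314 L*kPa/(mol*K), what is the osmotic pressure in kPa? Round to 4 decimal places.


Osmotic pressure (van't Hoff): Pi = M*R*T.
RT = 8.314 * 353 = 2934.842
Pi = 1.214 * 2934.842
Pi = 3562.898188 kPa, rounded to 4 dp:

3562.8982 kPa


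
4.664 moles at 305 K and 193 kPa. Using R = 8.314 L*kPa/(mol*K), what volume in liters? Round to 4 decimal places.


PV = nRT, solve for V = nRT / P.
nRT = 4.664 * 8.314 * 305 = 11826.8313
V = 11826.8313 / 193
V = 61.27891865 L, rounded to 4 dp:

61.2789 L


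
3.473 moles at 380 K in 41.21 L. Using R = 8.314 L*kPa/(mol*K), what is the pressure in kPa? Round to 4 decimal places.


PV = nRT, solve for P = nRT / V.
nRT = 3.473 * 8.314 * 380 = 10972.3184
P = 10972.3184 / 41.21
P = 266.25378306 kPa, rounded to 4 dp:

266.2538 kPa


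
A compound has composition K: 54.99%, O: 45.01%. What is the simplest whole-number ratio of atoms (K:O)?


Assume 100 g of compound, divide each mass% by atomic mass to get moles, then normalize by the smallest to get a raw atom ratio.
Moles per 100 g: K: 54.99/39.098 = 1.4065, O: 45.01/15.999 = 2.8133
Raw ratio (divide by min = 1.4065): K: 1.0, O: 2.0
Multiply by 1 to clear fractions: K: 1.0 ~= 1, O: 2.0 ~= 2
Reduce by GCD to get the simplest whole-number ratio:

1:2


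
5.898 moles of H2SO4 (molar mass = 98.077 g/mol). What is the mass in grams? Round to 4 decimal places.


mass = n * M
mass = 5.898 * 98.077
mass = 578.458146 g, rounded to 4 dp:

578.4581 g


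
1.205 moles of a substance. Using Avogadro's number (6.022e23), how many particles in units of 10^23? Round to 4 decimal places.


N = n * NA, then divide by 1e23 for the requested units.
N / 1e23 = n * 6.022
N / 1e23 = 1.205 * 6.022
N / 1e23 = 7.25651, rounded to 4 dp:

7.2565


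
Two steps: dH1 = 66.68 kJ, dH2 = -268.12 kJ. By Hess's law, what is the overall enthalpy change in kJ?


Hess's law: enthalpy is a state function, so add the step enthalpies.
dH_total = dH1 + dH2 = 66.68 + (-268.12)
dH_total = -201.44 kJ:

-201.44 kJ


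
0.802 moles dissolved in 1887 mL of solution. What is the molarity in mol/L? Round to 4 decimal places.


Convert volume to liters: V_L = V_mL / 1000.
V_L = 1887 / 1000 = 1.887 L
M = n / V_L = 0.802 / 1.887
M = 0.42501325 mol/L, rounded to 4 dp:

0.4250 mol/L


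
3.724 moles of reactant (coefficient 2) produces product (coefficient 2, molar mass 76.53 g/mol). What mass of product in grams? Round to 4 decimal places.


Use the coefficient ratio to convert reactant moles to product moles, then multiply by the product's molar mass.
moles_P = moles_R * (coeff_P / coeff_R) = 3.724 * (2/2) = 3.724
mass_P = moles_P * M_P = 3.724 * 76.53
mass_P = 284.99772 g, rounded to 4 dp:

284.9977 g


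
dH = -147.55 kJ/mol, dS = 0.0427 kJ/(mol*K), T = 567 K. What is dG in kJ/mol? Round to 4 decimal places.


Gibbs: dG = dH - T*dS (consistent units, dS already in kJ/(mol*K)).
T*dS = 567 * 0.0427 = 24.2109
dG = -147.55 - (24.2109)
dG = -171.7609 kJ/mol, rounded to 4 dp:

-171.7609 kJ/mol


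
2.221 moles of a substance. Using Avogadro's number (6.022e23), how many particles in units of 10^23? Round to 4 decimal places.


N = n * NA, then divide by 1e23 for the requested units.
N / 1e23 = n * 6.022
N / 1e23 = 2.221 * 6.022
N / 1e23 = 13.374862, rounded to 4 dp:

13.3749


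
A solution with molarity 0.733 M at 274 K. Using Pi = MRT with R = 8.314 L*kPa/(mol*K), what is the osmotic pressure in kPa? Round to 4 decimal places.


Osmotic pressure (van't Hoff): Pi = M*R*T.
RT = 8.314 * 274 = 2278.036
Pi = 0.733 * 2278.036
Pi = 1669.800388 kPa, rounded to 4 dp:

1669.8004 kPa


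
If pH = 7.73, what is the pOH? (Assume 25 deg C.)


At 25 deg C, pH + pOH = 14.
pOH = 14 - pH = 14 - 7.73
pOH = 6.27:

6.27


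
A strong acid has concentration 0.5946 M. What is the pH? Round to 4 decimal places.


A strong acid dissociates completely, so [H+] equals the given concentration.
pH = -log10([H+]) = -log10(0.5946)
pH = 0.2257751, rounded to 4 dp:

0.2258


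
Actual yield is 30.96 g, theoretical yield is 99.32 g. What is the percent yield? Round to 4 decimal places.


% yield = 100 * actual / theoretical
% yield = 100 * 30.96 / 99.32
% yield = 31.17196939 %, rounded to 4 dp:

31.1720 %


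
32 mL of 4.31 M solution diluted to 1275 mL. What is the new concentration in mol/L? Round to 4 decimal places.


Dilution: M1*V1 = M2*V2, solve for M2.
M2 = M1*V1 / V2
M2 = 4.31 * 32 / 1275
M2 = 137.92 / 1275
M2 = 0.10817255 mol/L, rounded to 4 dp:

0.1082 mol/L


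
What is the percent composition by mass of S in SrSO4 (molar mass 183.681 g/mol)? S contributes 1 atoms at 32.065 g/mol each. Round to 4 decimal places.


pct = 100 * (n_elem * M_elem) / M_total
mass_contribution = 1 * 32.065 = 32.065 g/mol
pct = 100 * 32.065 / 183.681
pct = 17.45689538 %, rounded to 4 dp:

17.4569 %


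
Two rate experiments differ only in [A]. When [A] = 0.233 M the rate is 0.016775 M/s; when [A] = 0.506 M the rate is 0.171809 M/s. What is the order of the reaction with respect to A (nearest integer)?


Rate is proportional to [A]^n, so rate2/rate1 = ([A]2/[A]1)^n. Take logs to solve for n.
rate2/rate1 = 0.171809 / 0.016775 = 10.242
[A]2/[A]1 = 0.506 / 0.233 = 2.1717
n = ln(10.242) / ln(2.1717) = 3.0
Nearest integer order:

3


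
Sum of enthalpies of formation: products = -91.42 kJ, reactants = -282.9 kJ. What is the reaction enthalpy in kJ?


dH_rxn = sum(dH_f products) - sum(dH_f reactants)
dH_rxn = -91.42 - (-282.9)
dH_rxn = 191.48 kJ:

191.48 kJ


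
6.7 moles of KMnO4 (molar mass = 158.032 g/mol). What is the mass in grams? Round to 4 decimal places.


mass = n * M
mass = 6.7 * 158.032
mass = 1058.8144 g, rounded to 4 dp:

1058.8144 g


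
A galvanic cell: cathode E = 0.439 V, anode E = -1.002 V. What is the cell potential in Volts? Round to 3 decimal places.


Standard cell potential: E_cell = E_cathode - E_anode.
E_cell = 0.439 - (-1.002)
E_cell = 1.441 V, rounded to 3 dp:

1.441 V


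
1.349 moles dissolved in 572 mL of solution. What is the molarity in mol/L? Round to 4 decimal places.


Convert volume to liters: V_L = V_mL / 1000.
V_L = 572 / 1000 = 0.572 L
M = n / V_L = 1.349 / 0.572
M = 2.35839161 mol/L, rounded to 4 dp:

2.3584 mol/L


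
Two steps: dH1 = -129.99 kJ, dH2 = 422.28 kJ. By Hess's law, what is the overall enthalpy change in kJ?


Hess's law: enthalpy is a state function, so add the step enthalpies.
dH_total = dH1 + dH2 = -129.99 + (422.28)
dH_total = 292.29 kJ:

292.29 kJ


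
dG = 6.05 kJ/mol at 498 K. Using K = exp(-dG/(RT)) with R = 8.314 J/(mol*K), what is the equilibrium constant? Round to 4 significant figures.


dG is in kJ/mol; multiply by 1000 to match R in J/(mol*K).
RT = 8.314 * 498 = 4140.372 J/mol
exponent = -dG*1000 / (RT) = -(6.05*1000) / 4140.372 = -1.46122136
K = exp(-1.46122136)
K = 0.2319528, rounded to 4 significant figures:

0.2320


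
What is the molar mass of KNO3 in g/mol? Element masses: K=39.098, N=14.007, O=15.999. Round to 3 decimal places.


M = sum(count * atomic_mass) over atoms.
M = 1*39.098 + 1*14.007 + 3*15.999
M = 39.098 + 14.007 + 47.997
M = 101.102 g/mol, rounded to 3 dp:

101.102 g/mol


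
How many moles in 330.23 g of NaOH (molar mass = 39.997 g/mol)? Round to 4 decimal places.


n = mass / M
n = 330.23 / 39.997
n = 8.25636923 mol, rounded to 4 dp:

8.2564 mol


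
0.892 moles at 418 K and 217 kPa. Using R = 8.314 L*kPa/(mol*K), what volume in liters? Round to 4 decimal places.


PV = nRT, solve for V = nRT / P.
nRT = 0.892 * 8.314 * 418 = 3099.9248
V = 3099.9248 / 217
V = 14.28536774 L, rounded to 4 dp:

14.2854 L


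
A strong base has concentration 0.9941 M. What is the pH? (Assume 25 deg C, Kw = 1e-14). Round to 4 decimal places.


A strong base dissociates completely, so [OH-] equals the given concentration.
pOH = -log10([OH-]) = -log10(0.9941) = 0.00257
pH = 14 - pOH = 14 - 0.00257
pH = 13.99743, rounded to 4 dp:

13.9974


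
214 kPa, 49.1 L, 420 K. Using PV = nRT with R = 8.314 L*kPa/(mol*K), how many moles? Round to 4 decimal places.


PV = nRT, solve for n = PV / (RT).
PV = 214 * 49.1 = 10507.4
RT = 8.314 * 420 = 3491.88
n = 10507.4 / 3491.88
n = 3.00909539 mol, rounded to 4 dp:

3.0091 mol


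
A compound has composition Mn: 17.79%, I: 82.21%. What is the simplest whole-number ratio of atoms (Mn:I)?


Assume 100 g of compound, divide each mass% by atomic mass to get moles, then normalize by the smallest to get a raw atom ratio.
Moles per 100 g: Mn: 17.79/54.938 = 0.3238, I: 82.21/126.904 = 0.6478
Raw ratio (divide by min = 0.3238): Mn: 1.0, I: 2.001
Multiply by 1 to clear fractions: Mn: 1.0 ~= 1, I: 2.001 ~= 2
Reduce by GCD to get the simplest whole-number ratio:

1:2


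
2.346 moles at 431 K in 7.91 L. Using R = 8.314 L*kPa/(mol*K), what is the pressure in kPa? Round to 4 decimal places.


PV = nRT, solve for P = nRT / V.
nRT = 2.346 * 8.314 * 431 = 8406.5016
P = 8406.5016 / 7.91
P = 1062.76884956 kPa, rounded to 4 dp:

1062.7688 kPa


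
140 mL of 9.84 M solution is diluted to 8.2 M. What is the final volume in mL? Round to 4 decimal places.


Dilution: M1*V1 = M2*V2, solve for V2.
V2 = M1*V1 / M2
V2 = 9.84 * 140 / 8.2
V2 = 1377.6 / 8.2
V2 = 168.0 mL, rounded to 4 dp:

168.0000 mL


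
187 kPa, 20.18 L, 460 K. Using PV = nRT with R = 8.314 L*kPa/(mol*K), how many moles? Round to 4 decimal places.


PV = nRT, solve for n = PV / (RT).
PV = 187 * 20.18 = 3773.66
RT = 8.314 * 460 = 3824.44
n = 3773.66 / 3824.44
n = 0.98672224 mol, rounded to 4 dp:

0.9867 mol


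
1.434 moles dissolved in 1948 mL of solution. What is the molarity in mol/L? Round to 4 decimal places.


Convert volume to liters: V_L = V_mL / 1000.
V_L = 1948 / 1000 = 1.948 L
M = n / V_L = 1.434 / 1.948
M = 0.73613963 mol/L, rounded to 4 dp:

0.7361 mol/L


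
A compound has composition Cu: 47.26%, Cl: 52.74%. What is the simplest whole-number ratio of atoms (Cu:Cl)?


Assume 100 g of compound, divide each mass% by atomic mass to get moles, then normalize by the smallest to get a raw atom ratio.
Moles per 100 g: Cu: 47.26/63.546 = 0.7437, Cl: 52.74/35.453 = 1.4876
Raw ratio (divide by min = 0.7437): Cu: 1.0, Cl: 2.0
Multiply by 1 to clear fractions: Cu: 1.0 ~= 1, Cl: 2.0 ~= 2
Reduce by GCD to get the simplest whole-number ratio:

1:2


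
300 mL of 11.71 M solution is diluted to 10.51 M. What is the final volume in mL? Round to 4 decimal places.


Dilution: M1*V1 = M2*V2, solve for V2.
V2 = M1*V1 / M2
V2 = 11.71 * 300 / 10.51
V2 = 3513.0 / 10.51
V2 = 334.25309229 mL, rounded to 4 dp:

334.2531 mL


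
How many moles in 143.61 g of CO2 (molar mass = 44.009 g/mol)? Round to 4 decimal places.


n = mass / M
n = 143.61 / 44.009
n = 3.26319616 mol, rounded to 4 dp:

3.2632 mol


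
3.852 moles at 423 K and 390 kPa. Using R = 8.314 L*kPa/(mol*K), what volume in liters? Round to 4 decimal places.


PV = nRT, solve for V = nRT / P.
nRT = 3.852 * 8.314 * 423 = 13546.7983
V = 13546.7983 / 390
V = 34.73538026 L, rounded to 4 dp:

34.7354 L


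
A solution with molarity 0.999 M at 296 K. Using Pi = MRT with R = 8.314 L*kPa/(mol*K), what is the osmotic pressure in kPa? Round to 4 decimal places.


Osmotic pressure (van't Hoff): Pi = M*R*T.
RT = 8.314 * 296 = 2460.944
Pi = 0.999 * 2460.944
Pi = 2458.483056 kPa, rounded to 4 dp:

2458.4831 kPa


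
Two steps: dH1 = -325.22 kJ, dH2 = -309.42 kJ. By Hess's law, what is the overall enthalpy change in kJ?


Hess's law: enthalpy is a state function, so add the step enthalpies.
dH_total = dH1 + dH2 = -325.22 + (-309.42)
dH_total = -634.64 kJ:

-634.64 kJ


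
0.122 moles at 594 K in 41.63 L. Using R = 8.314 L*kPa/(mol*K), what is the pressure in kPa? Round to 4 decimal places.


PV = nRT, solve for P = nRT / V.
nRT = 0.122 * 8.314 * 594 = 602.499
P = 602.499 / 41.63
P = 14.47271199 kPa, rounded to 4 dp:

14.4727 kPa


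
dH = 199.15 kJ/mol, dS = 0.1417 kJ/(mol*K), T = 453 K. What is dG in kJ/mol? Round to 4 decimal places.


Gibbs: dG = dH - T*dS (consistent units, dS already in kJ/(mol*K)).
T*dS = 453 * 0.1417 = 64.1901
dG = 199.15 - (64.1901)
dG = 134.9599 kJ/mol, rounded to 4 dp:

134.9599 kJ/mol


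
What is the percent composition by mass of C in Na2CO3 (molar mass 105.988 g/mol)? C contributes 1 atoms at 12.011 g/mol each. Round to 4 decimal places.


pct = 100 * (n_elem * M_elem) / M_total
mass_contribution = 1 * 12.011 = 12.011 g/mol
pct = 100 * 12.011 / 105.988
pct = 11.33241499 %, rounded to 4 dp:

11.3324 %


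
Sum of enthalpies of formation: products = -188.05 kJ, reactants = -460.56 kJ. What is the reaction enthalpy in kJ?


dH_rxn = sum(dH_f products) - sum(dH_f reactants)
dH_rxn = -188.05 - (-460.56)
dH_rxn = 272.51 kJ:

272.51 kJ


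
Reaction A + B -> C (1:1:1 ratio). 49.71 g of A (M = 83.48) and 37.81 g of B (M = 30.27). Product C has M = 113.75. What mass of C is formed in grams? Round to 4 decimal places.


Find moles of each reactant; the smaller value is the limiting reagent in a 1:1:1 reaction, so moles_C equals moles of the limiter.
n_A = mass_A / M_A = 49.71 / 83.48 = 0.595472 mol
n_B = mass_B / M_B = 37.81 / 30.27 = 1.249092 mol
Limiting reagent: A (smaller), n_limiting = 0.595472 mol
mass_C = n_limiting * M_C = 0.595472 * 113.75
mass_C = 67.73494 g, rounded to 4 dp:

67.7349 g


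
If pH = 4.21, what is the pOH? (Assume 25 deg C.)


At 25 deg C, pH + pOH = 14.
pOH = 14 - pH = 14 - 4.21
pOH = 9.79:

9.79


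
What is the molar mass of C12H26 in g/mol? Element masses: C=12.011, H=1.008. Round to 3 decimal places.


M = sum(count * atomic_mass) over atoms.
M = 12*12.011 + 26*1.008
M = 144.132 + 26.208
M = 170.34 g/mol, rounded to 3 dp:

170.340 g/mol


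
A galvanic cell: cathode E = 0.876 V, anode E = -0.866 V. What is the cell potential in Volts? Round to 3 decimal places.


Standard cell potential: E_cell = E_cathode - E_anode.
E_cell = 0.876 - (-0.866)
E_cell = 1.742 V, rounded to 3 dp:

1.742 V


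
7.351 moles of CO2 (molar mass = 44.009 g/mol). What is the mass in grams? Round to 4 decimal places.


mass = n * M
mass = 7.351 * 44.009
mass = 323.510159 g, rounded to 4 dp:

323.5102 g


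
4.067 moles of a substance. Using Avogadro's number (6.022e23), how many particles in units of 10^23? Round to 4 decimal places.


N = n * NA, then divide by 1e23 for the requested units.
N / 1e23 = n * 6.022
N / 1e23 = 4.067 * 6.022
N / 1e23 = 24.491474, rounded to 4 dp:

24.4915


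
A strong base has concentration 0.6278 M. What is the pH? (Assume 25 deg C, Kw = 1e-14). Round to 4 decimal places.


A strong base dissociates completely, so [OH-] equals the given concentration.
pOH = -log10([OH-]) = -log10(0.6278) = 0.202179
pH = 14 - pOH = 14 - 0.202179
pH = 13.797821, rounded to 4 dp:

13.7978


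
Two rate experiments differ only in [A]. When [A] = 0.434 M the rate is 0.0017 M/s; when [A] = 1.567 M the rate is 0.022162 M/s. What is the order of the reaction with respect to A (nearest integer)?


Rate is proportional to [A]^n, so rate2/rate1 = ([A]2/[A]1)^n. Take logs to solve for n.
rate2/rate1 = 0.022162 / 0.0017 = 13.0365
[A]2/[A]1 = 1.567 / 0.434 = 3.6106
n = ln(13.0365) / ln(3.6106) = 2.0
Nearest integer order:

2


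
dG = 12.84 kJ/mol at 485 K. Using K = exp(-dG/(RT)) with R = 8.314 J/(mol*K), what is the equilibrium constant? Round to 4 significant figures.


dG is in kJ/mol; multiply by 1000 to match R in J/(mol*K).
RT = 8.314 * 485 = 4032.29 J/mol
exponent = -dG*1000 / (RT) = -(12.84*1000) / 4032.29 = -3.18429478
K = exp(-3.18429478)
K = 0.041407437, rounded to 4 significant figures:

0.04141


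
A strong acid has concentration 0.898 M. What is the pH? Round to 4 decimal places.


A strong acid dissociates completely, so [H+] equals the given concentration.
pH = -log10([H+]) = -log10(0.898)
pH = 0.04672366, rounded to 4 dp:

0.0467


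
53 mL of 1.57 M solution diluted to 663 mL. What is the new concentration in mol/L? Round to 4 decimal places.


Dilution: M1*V1 = M2*V2, solve for M2.
M2 = M1*V1 / V2
M2 = 1.57 * 53 / 663
M2 = 83.21 / 663
M2 = 0.12550528 mol/L, rounded to 4 dp:

0.1255 mol/L


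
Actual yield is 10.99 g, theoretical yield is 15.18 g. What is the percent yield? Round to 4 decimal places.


% yield = 100 * actual / theoretical
% yield = 100 * 10.99 / 15.18
% yield = 72.39789196 %, rounded to 4 dp:

72.3979 %


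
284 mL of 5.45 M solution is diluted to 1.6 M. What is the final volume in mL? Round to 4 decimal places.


Dilution: M1*V1 = M2*V2, solve for V2.
V2 = M1*V1 / M2
V2 = 5.45 * 284 / 1.6
V2 = 1547.8 / 1.6
V2 = 967.375 mL, rounded to 4 dp:

967.3750 mL


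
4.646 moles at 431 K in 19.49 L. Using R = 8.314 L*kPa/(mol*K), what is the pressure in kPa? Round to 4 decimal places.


PV = nRT, solve for P = nRT / V.
nRT = 4.646 * 8.314 * 431 = 16648.1698
P = 16648.1698 / 19.49
P = 854.19034377 kPa, rounded to 4 dp:

854.1903 kPa


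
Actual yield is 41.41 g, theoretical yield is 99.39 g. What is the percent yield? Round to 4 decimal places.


% yield = 100 * actual / theoretical
% yield = 100 * 41.41 / 99.39
% yield = 41.66415132 %, rounded to 4 dp:

41.6642 %


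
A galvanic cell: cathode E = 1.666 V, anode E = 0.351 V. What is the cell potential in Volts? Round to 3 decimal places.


Standard cell potential: E_cell = E_cathode - E_anode.
E_cell = 1.666 - (0.351)
E_cell = 1.315 V, rounded to 3 dp:

1.315 V


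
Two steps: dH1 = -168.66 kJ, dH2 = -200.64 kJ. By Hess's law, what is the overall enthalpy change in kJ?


Hess's law: enthalpy is a state function, so add the step enthalpies.
dH_total = dH1 + dH2 = -168.66 + (-200.64)
dH_total = -369.3 kJ:

-369.30 kJ


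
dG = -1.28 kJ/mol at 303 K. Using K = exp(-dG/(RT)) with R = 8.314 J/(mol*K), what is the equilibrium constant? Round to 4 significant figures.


dG is in kJ/mol; multiply by 1000 to match R in J/(mol*K).
RT = 8.314 * 303 = 2519.142 J/mol
exponent = -dG*1000 / (RT) = -(-1.28*1000) / 2519.142 = 0.50810951
K = exp(0.50810951)
K = 1.662146, rounded to 4 significant figures:

1.662


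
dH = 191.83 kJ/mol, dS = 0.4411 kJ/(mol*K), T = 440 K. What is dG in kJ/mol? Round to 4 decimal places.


Gibbs: dG = dH - T*dS (consistent units, dS already in kJ/(mol*K)).
T*dS = 440 * 0.4411 = 194.084
dG = 191.83 - (194.084)
dG = -2.254 kJ/mol, rounded to 4 dp:

-2.2540 kJ/mol


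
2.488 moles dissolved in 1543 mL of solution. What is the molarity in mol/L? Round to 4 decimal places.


Convert volume to liters: V_L = V_mL / 1000.
V_L = 1543 / 1000 = 1.543 L
M = n / V_L = 2.488 / 1.543
M = 1.61244329 mol/L, rounded to 4 dp:

1.6124 mol/L


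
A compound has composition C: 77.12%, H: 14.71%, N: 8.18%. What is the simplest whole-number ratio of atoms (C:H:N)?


Assume 100 g of compound, divide each mass% by atomic mass to get moles, then normalize by the smallest to get a raw atom ratio.
Moles per 100 g: C: 77.12/12.011 = 6.4208, H: 14.71/1.008 = 14.5933, N: 8.18/14.007 = 0.584
Raw ratio (divide by min = 0.584): C: 10.995, H: 24.989, N: 1.0
Multiply by 1 to clear fractions: C: 10.995 ~= 11, H: 24.989 ~= 25, N: 1.0 ~= 1
Reduce by GCD to get the simplest whole-number ratio:

11:25:1


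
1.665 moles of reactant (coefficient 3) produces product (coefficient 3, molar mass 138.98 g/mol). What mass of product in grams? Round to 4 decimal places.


Use the coefficient ratio to convert reactant moles to product moles, then multiply by the product's molar mass.
moles_P = moles_R * (coeff_P / coeff_R) = 1.665 * (3/3) = 1.665
mass_P = moles_P * M_P = 1.665 * 138.98
mass_P = 231.4017 g, rounded to 4 dp:

231.4017 g
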